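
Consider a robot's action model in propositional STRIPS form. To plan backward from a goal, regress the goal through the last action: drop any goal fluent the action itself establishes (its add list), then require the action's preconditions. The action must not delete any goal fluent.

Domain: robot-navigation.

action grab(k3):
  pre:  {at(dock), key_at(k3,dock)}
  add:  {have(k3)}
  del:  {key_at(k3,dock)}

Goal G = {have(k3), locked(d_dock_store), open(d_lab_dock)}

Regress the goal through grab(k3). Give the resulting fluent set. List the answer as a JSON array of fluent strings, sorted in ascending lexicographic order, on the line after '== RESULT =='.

Compute (G \ add) ∪ pre:
  G ∩ del = {}  (empty — regression defined)
  G \ add = {have(k3), locked(d_dock_store), open(d_lab_dock)} \ {have(k3)} = {locked(d_dock_store), open(d_lab_dock)}
  ∪ pre   = {locked(d_dock_store), open(d_lab_dock)} ∪ {at(dock), key_at(k3,dock)}
          = {at(dock), key_at(k3,dock), locked(d_dock_store), open(d_lab_dock)}

== RESULT ==
["at(dock)", "key_at(k3,dock)", "locked(d_dock_store)", "open(d_lab_dock)"]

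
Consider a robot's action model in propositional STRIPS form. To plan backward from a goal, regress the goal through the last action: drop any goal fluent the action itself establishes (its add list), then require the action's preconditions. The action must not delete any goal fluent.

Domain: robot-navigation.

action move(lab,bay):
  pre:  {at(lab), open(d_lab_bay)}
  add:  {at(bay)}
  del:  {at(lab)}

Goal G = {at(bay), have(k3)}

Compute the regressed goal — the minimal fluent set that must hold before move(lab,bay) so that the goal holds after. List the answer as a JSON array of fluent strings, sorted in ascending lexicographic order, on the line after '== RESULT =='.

Compute (G \ add) ∪ pre:
  G ∩ del = {}  (empty — regression defined)
  G \ add = {at(bay), have(k3)} \ {at(bay)} = {have(k3)}
  ∪ pre   = {have(k3)} ∪ {at(lab), open(d_lab_bay)}
          = {at(lab), have(k3), open(d_lab_bay)}

== RESULT ==
["at(lab)", "have(k3)", "open(d_lab_bay)"]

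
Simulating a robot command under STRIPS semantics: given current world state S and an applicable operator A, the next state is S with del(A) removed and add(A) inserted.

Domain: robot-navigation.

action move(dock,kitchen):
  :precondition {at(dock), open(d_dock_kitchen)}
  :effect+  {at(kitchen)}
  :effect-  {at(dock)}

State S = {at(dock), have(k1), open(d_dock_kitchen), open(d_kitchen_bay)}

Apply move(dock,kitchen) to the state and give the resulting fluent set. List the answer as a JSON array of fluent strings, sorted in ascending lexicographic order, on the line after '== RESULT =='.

Progress:
  pre ⊆ S: {at(dock), open(d_dock_kitchen)} ⊆ S  — applicable
  S \ del = {have(k1), open(d_dock_kitchen), open(d_kitchen_bay)}
  ∪ add   = {at(kitchen), have(k1), open(d_dock_kitchen), open(d_kitchen_bay)}

== RESULT ==
["at(kitchen)", "have(k1)", "open(d_dock_kitchen)", "open(d_kitchen_bay)"]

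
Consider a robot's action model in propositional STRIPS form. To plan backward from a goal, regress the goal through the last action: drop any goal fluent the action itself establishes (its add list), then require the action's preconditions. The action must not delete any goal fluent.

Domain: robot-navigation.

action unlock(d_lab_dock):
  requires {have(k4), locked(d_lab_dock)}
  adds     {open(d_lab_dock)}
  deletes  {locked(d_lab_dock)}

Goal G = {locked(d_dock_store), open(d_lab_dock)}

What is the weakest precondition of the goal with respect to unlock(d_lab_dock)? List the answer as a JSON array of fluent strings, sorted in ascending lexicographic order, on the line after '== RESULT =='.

Compute (G \ add) ∪ pre:
  G ∩ del = {}  (empty — regression defined)
  G \ add = {locked(d_dock_store), open(d_lab_dock)} \ {open(d_lab_dock)} = {locked(d_dock_store)}
  ∪ pre   = {locked(d_dock_store)} ∪ {have(k4), locked(d_lab_dock)}
          = {have(k4), locked(d_dock_store), locked(d_lab_dock)}

== RESULT ==
["have(k4)", "locked(d_dock_store)", "locked(d_lab_dock)"]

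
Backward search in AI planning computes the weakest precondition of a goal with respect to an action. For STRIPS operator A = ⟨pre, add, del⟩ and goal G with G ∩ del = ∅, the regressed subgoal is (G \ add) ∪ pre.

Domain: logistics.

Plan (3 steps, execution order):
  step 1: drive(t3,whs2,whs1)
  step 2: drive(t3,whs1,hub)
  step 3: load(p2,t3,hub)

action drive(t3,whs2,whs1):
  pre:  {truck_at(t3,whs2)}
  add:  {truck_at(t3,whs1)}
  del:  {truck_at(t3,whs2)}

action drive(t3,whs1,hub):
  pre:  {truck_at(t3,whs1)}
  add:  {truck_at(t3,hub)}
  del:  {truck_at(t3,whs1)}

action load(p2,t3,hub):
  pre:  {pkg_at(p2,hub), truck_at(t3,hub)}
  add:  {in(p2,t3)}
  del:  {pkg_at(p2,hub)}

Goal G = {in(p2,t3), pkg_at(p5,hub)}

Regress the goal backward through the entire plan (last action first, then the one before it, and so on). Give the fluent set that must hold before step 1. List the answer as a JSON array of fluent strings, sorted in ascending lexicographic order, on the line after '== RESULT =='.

Work backward from the goal:
  through step 3 (load(p2,t3,hub)): drop {in(p2,t3)}, keep {pkg_at(p5,hub)}, require {pkg_at(p2,hub), truck_at(t3,hub)}
    → {pkg_at(p2,hub), pkg_at(p5,hub), truck_at(t3,hub)}
  through step 2 (drive(t3,whs1,hub)): drop {truck_at(t3,hub)}, keep {pkg_at(p2,hub), pkg_at(p5,hub)}, require {truck_at(t3,whs1)}
    → {pkg_at(p2,hub), pkg_at(p5,hub), truck_at(t3,whs1)}
  through step 1 (drive(t3,whs2,whs1)): drop {truck_at(t3,whs1)}, keep {pkg_at(p2,hub), pkg_at(p5,hub)}, require {truck_at(t3,whs2)}
    → {pkg_at(p2,hub), pkg_at(p5,hub), truck_at(t3,whs2)}

== RESULT ==
["pkg_at(p2,hub)", "pkg_at(p5,hub)", "truck_at(t3,whs2)"]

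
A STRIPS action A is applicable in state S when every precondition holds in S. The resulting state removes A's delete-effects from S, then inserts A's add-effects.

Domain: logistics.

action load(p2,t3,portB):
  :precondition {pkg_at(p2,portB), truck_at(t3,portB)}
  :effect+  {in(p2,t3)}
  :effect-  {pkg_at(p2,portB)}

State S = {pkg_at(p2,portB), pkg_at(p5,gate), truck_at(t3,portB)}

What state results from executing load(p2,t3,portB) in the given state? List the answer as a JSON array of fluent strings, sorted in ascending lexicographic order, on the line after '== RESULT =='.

Compute (S \ del) ∪ add:
  pre ⊆ S: {pkg_at(p2,portB), truck_at(t3,portB)} ⊆ S  — applicable
  S \ del = {pkg_at(p5,gate), truck_at(t3,portB)}
  ∪ add   = {in(p2,t3), pkg_at(p5,gate), truck_at(t3,portB)}

== RESULT ==
["in(p2,t3)", "pkg_at(p5,gate)", "truck_at(t3,portB)"]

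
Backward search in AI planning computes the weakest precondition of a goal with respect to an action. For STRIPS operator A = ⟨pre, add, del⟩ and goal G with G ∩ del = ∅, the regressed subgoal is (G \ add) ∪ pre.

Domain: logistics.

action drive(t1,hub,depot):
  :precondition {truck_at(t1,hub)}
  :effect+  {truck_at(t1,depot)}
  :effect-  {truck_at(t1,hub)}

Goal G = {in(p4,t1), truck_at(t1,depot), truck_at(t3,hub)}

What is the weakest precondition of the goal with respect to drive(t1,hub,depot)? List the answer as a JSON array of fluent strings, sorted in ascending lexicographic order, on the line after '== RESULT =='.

Regress:
  G ∩ del = {}  (empty — regression defined)
  G \ add = {in(p4,t1), truck_at(t1,depot), truck_at(t3,hub)} \ {truck_at(t1,depot)} = {in(p4,t1), truck_at(t3,hub)}
  ∪ pre   = {in(p4,t1), truck_at(t3,hub)} ∪ {truck_at(t1,hub)}
          = {in(p4,t1), truck_at(t1,hub), truck_at(t3,hub)}

== RESULT ==
["in(p4,t1)", "truck_at(t1,hub)", "truck_at(t3,hub)"]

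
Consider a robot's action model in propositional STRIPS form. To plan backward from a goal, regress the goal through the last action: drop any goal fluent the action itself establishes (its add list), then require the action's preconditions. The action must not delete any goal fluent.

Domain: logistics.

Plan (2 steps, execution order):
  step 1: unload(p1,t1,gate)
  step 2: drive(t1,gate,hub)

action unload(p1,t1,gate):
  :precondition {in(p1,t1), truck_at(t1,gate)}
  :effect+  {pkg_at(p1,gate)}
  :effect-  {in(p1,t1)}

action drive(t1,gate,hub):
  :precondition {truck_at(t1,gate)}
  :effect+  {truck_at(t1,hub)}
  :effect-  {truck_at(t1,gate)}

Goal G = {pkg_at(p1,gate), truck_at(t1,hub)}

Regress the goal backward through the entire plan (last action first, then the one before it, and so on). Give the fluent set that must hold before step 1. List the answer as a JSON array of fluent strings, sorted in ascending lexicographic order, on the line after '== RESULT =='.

Regress step by step:
  through step 2 (drive(t1,gate,hub)): drop {truck_at(t1,hub)}, keep {pkg_at(p1,gate)}, require {truck_at(t1,gate)}
    → {pkg_at(p1,gate), truck_at(t1,gate)}
  through step 1 (unload(p1,t1,gate)): drop {pkg_at(p1,gate)}, keep {truck_at(t1,gate)}, require {in(p1,t1), truck_at(t1,gate)}
    → {in(p1,t1), truck_at(t1,gate)}

== RESULT ==
["in(p1,t1)", "truck_at(t1,gate)"]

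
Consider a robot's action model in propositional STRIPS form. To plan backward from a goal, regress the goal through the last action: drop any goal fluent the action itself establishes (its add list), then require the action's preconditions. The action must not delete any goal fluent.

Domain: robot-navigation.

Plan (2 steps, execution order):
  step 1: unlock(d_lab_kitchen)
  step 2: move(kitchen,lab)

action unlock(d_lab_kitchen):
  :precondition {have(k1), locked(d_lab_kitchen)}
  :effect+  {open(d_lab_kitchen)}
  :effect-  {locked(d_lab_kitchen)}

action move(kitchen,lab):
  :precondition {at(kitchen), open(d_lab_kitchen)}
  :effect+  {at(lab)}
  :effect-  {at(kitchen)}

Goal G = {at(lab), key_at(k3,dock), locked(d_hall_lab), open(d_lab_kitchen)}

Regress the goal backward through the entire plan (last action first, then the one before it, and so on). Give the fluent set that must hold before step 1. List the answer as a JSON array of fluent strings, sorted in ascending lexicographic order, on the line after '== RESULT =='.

Regress step by step:
  through step 2 (move(kitchen,lab)): drop {at(lab)}, keep {key_at(k3,dock), locked(d_hall_lab), open(d_lab_kitchen)}, require {at(kitchen), open(d_lab_kitchen)}
    → {at(kitchen), key_at(k3,dock), locked(d_hall_lab), open(d_lab_kitchen)}
  through step 1 (unlock(d_lab_kitchen)): drop {open(d_lab_kitchen)}, keep {at(kitchen), key_at(k3,dock), locked(d_hall_lab)}, require {have(k1), locked(d_lab_kitchen)}
    → {at(kitchen), have(k1), key_at(k3,dock), locked(d_hall_lab), locked(d_lab_kitchen)}

== RESULT ==
["at(kitchen)", "have(k1)", "key_at(k3,dock)", "locked(d_hall_lab)", "locked(d_lab_kitchen)"]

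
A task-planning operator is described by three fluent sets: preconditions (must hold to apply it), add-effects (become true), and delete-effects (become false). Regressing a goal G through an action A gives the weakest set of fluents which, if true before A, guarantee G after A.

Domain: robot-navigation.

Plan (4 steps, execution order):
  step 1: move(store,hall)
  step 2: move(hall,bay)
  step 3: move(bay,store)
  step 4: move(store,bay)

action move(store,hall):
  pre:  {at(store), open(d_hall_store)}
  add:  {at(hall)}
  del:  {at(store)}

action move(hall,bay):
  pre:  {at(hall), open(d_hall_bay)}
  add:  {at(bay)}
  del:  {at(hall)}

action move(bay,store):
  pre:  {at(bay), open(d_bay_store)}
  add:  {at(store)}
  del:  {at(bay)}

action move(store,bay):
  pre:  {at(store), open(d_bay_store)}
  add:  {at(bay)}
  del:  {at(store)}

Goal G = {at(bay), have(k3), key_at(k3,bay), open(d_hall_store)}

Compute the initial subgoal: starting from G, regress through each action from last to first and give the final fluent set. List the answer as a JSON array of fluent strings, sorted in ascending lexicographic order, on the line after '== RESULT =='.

Work backward from the goal:
  through step 4 (move(store,bay)): drop {at(bay)}, keep {have(k3), key_at(k3,bay), open(d_hall_store)}, require {at(store), open(d_bay_store)}
    → {at(store), have(k3), key_at(k3,bay), open(d_bay_store), open(d_hall_store)}
  through step 3 (move(bay,store)): drop {at(store)}, keep {have(k3), key_at(k3,bay), open(d_bay_store), open(d_hall_store)}, require {at(bay), open(d_bay_store)}
    → {at(bay), have(k3), key_at(k3,bay), open(d_bay_store), open(d_hall_store)}
  through step 2 (move(hall,bay)): drop {at(bay)}, keep {have(k3), key_at(k3,bay), open(d_bay_store), open(d_hall_store)}, require {at(hall), open(d_hall_bay)}
    → {at(hall), have(k3), key_at(k3,bay), open(d_bay_store), open(d_hall_bay), open(d_hall_store)}
  through step 1 (move(store,hall)): drop {at(hall)}, keep {have(k3), key_at(k3,bay), open(d_bay_store), open(d_hall_bay), open(d_hall_store)}, require {at(store), open(d_hall_store)}
    → {at(store), have(k3), key_at(k3,bay), open(d_bay_store), open(d_hall_bay), open(d_hall_store)}

== RESULT ==
["at(store)", "have(k3)", "key_at(k3,bay)", "open(d_bay_store)", "open(d_hall_bay)", "open(d_hall_store)"]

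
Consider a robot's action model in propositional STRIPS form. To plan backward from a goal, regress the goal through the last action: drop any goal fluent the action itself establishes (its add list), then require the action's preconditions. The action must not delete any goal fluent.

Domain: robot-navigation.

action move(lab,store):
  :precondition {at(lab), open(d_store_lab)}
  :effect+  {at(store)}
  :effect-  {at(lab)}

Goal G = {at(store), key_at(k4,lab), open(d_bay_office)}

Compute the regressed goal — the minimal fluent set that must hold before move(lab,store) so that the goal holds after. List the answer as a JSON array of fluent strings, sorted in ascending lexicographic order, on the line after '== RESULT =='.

Regress:
  G ∩ del = {}  (empty — regression defined)
  G \ add = {at(store), key_at(k4,lab), open(d_bay_office)} \ {at(store)} = {key_at(k4,lab), open(d_bay_office)}
  ∪ pre   = {key_at(k4,lab), open(d_bay_office)} ∪ {at(lab), open(d_store_lab)}
          = {at(lab), key_at(k4,lab), open(d_bay_office), open(d_store_lab)}

== RESULT ==
["at(lab)", "key_at(k4,lab)", "open(d_bay_office)", "open(d_store_lab)"]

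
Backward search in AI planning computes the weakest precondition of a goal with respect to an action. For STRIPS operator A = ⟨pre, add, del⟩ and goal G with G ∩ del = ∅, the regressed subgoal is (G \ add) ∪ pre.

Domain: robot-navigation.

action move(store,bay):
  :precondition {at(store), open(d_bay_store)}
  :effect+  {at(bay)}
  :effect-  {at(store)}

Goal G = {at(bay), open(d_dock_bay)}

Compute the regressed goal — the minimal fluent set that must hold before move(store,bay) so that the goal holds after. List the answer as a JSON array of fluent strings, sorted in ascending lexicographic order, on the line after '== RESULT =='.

Compute (G \ add) ∪ pre:
  G ∩ del = {}  (empty — regression defined)
  G \ add = {at(bay), open(d_dock_bay)} \ {at(bay)} = {open(d_dock_bay)}
  ∪ pre   = {open(d_dock_bay)} ∪ {at(store), open(d_bay_store)}
          = {at(store), open(d_bay_store), open(d_dock_bay)}

== RESULT ==
["at(store)", "open(d_bay_store)", "open(d_dock_bay)"]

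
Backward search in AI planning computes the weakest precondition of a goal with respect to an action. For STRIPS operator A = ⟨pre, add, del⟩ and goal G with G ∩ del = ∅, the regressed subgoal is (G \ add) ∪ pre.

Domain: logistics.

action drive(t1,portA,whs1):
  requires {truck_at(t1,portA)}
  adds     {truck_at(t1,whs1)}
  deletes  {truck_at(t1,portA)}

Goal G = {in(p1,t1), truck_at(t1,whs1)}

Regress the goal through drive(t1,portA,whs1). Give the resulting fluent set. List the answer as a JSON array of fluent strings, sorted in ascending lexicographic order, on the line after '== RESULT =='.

Regress:
  G ∩ del = {}  (empty — regression defined)
  G \ add = {in(p1,t1), truck_at(t1,whs1)} \ {truck_at(t1,whs1)} = {in(p1,t1)}
  ∪ pre   = {in(p1,t1)} ∪ {truck_at(t1,portA)}
          = {in(p1,t1), truck_at(t1,portA)}

== RESULT ==
["in(p1,t1)", "truck_at(t1,portA)"]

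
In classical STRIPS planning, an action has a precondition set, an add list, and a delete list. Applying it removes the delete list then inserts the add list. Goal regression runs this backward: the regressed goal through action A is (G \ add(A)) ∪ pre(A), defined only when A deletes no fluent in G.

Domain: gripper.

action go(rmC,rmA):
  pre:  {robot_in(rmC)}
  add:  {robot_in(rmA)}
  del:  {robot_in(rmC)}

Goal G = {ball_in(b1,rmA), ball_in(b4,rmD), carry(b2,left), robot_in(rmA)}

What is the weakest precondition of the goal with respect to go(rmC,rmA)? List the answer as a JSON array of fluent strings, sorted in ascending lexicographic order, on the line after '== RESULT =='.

Regress:
  G ∩ del = {}  (empty — regression defined)
  G \ add = {ball_in(b1,rmA), ball_in(b4,rmD), carry(b2,left), robot_in(rmA)} \ {robot_in(rmA)} = {ball_in(b1,rmA), ball_in(b4,rmD), carry(b2,left)}
  ∪ pre   = {ball_in(b1,rmA), ball_in(b4,rmD), carry(b2,left)} ∪ {robot_in(rmC)}
          = {ball_in(b1,rmA), ball_in(b4,rmD), carry(b2,left), robot_in(rmC)}

== RESULT ==
["ball_in(b1,rmA)", "ball_in(b4,rmD)", "carry(b2,left)", "robot_in(rmC)"]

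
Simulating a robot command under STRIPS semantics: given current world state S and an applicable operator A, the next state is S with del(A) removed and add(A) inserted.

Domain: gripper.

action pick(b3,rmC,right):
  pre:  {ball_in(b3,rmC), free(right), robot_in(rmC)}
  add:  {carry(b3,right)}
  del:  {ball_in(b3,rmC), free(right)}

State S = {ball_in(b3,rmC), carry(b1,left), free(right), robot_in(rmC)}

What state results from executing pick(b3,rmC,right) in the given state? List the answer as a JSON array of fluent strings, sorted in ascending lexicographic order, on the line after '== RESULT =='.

Progress:
  pre ⊆ S: {ball_in(b3,rmC), free(right), robot_in(rmC)} ⊆ S  — applicable
  S \ del = {carry(b1,left), robot_in(rmC)}
  ∪ add   = {carry(b1,left), carry(b3,right), robot_in(rmC)}

== RESULT ==
["carry(b1,left)", "carry(b3,right)", "robot_in(rmC)"]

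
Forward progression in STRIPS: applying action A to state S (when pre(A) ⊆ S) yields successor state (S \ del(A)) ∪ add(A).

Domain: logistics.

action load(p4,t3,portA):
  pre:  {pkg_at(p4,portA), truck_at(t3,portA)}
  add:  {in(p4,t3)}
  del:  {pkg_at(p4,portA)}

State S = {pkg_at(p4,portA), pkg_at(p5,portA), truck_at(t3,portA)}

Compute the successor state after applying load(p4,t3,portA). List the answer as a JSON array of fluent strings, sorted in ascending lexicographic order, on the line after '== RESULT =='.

Progress:
  pre ⊆ S: {pkg_at(p4,portA), truck_at(t3,portA)} ⊆ S  — applicable
  S \ del = {pkg_at(p5,portA), truck_at(t3,portA)}
  ∪ add   = {in(p4,t3), pkg_at(p5,portA), truck_at(t3,portA)}

== RESULT ==
["in(p4,t3)", "pkg_at(p5,portA)", "truck_at(t3,portA)"]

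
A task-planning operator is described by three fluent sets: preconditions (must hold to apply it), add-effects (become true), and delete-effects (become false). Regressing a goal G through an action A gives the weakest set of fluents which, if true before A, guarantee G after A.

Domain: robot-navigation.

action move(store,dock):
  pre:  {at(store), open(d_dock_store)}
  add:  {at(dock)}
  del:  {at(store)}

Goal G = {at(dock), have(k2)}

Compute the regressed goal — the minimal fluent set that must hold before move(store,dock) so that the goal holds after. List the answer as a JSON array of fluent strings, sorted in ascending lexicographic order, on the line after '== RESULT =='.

Compute (G \ add) ∪ pre:
  G ∩ del = {}  (empty — regression defined)
  G \ add = {at(dock), have(k2)} \ {at(dock)} = {have(k2)}
  ∪ pre   = {have(k2)} ∪ {at(store), open(d_dock_store)}
          = {at(store), have(k2), open(d_dock_store)}

== RESULT ==
["at(store)", "have(k2)", "open(d_dock_store)"]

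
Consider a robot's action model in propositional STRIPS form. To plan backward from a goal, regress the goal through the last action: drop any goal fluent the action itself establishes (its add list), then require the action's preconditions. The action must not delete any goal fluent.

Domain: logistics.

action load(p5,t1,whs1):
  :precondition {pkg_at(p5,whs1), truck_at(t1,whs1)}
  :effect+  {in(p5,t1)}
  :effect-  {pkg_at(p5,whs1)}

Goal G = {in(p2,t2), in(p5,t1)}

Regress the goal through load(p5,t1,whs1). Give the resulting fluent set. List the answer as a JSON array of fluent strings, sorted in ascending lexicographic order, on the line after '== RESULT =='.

Regress:
  G ∩ del = {}  (empty — regression defined)
  G \ add = {in(p2,t2), in(p5,t1)} \ {in(p5,t1)} = {in(p2,t2)}
  ∪ pre   = {in(p2,t2)} ∪ {pkg_at(p5,whs1), truck_at(t1,whs1)}
          = {in(p2,t2), pkg_at(p5,whs1), truck_at(t1,whs1)}

== RESULT ==
["in(p2,t2)", "pkg_at(p5,whs1)", "truck_at(t1,whs1)"]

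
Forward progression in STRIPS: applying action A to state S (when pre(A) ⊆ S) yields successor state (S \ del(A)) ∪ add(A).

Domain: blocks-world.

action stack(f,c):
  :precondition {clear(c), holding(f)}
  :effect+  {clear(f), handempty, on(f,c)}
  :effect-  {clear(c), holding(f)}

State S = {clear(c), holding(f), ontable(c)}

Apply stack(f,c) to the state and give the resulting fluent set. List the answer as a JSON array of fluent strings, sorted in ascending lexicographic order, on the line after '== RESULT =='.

Progress:
  pre ⊆ S: {clear(c), holding(f)} ⊆ S  — applicable
  S \ del = {ontable(c)}
  ∪ add   = {clear(f), handempty, on(f,c), ontable(c)}

== RESULT ==
["clear(f)", "handempty", "on(f,c)", "ontable(c)"]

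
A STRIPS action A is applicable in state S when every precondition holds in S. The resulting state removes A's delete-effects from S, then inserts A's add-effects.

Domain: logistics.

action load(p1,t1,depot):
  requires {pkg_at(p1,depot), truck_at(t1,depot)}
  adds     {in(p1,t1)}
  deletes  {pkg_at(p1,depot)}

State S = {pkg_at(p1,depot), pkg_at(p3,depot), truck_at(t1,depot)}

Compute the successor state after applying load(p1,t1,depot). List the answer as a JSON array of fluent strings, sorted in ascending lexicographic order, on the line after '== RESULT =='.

Compute (S \ del) ∪ add:
  pre ⊆ S: {pkg_at(p1,depot), truck_at(t1,depot)} ⊆ S  — applicable
  S \ del = {pkg_at(p3,depot), truck_at(t1,depot)}
  ∪ add   = {in(p1,t1), pkg_at(p3,depot), truck_at(t1,depot)}

== RESULT ==
["in(p1,t1)", "pkg_at(p3,depot)", "truck_at(t1,depot)"]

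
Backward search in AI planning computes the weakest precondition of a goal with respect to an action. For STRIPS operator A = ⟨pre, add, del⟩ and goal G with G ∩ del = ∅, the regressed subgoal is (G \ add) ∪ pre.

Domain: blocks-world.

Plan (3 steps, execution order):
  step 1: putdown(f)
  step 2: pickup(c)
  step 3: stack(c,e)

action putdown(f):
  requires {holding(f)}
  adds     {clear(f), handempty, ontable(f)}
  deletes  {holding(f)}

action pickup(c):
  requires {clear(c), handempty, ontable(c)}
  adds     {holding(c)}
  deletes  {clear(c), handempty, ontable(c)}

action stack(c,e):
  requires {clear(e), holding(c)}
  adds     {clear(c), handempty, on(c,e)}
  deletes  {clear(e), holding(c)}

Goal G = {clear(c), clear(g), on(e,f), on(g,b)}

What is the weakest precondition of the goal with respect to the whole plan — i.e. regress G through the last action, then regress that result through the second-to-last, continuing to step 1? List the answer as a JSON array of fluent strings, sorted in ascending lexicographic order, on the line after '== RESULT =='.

Regress step by step:
  through step 3 (stack(c,e)): drop {clear(c)}, keep {clear(g), on(e,f), on(g,b)}, require {clear(e), holding(c)}
    → {clear(e), clear(g), holding(c), on(e,f), on(g,b)}
  through step 2 (pickup(c)): drop {holding(c)}, keep {clear(e), clear(g), on(e,f), on(g,b)}, require {clear(c), handempty, ontable(c)}
    → {clear(c), clear(e), clear(g), handempty, on(e,f), on(g,b), ontable(c)}
  through step 1 (putdown(f)): drop {handempty}, keep {clear(c), clear(e), clear(g), on(e,f), on(g,b), ontable(c)}, require {holding(f)}
    → {clear(c), clear(e), clear(g), holding(f), on(e,f), on(g,b), ontable(c)}

== RESULT ==
["clear(c)", "clear(e)", "clear(g)", "holding(f)", "on(e,f)", "on(g,b)", "ontable(c)"]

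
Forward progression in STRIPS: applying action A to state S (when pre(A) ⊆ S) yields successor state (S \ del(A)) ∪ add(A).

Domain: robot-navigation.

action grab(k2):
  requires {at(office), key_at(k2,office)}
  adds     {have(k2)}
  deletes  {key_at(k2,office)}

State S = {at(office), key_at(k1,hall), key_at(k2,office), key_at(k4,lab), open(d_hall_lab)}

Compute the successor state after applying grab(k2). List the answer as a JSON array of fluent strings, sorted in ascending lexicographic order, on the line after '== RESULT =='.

Compute (S \ del) ∪ add:
  pre ⊆ S: {at(office), key_at(k2,office)} ⊆ S  — applicable
  S \ del = {at(office), key_at(k1,hall), key_at(k4,lab), open(d_hall_lab)}
  ∪ add   = {at(office), have(k2), key_at(k1,hall), key_at(k4,lab), open(d_hall_lab)}

== RESULT ==
["at(office)", "have(k2)", "key_at(k1,hall)", "key_at(k4,lab)", "open(d_hall_lab)"]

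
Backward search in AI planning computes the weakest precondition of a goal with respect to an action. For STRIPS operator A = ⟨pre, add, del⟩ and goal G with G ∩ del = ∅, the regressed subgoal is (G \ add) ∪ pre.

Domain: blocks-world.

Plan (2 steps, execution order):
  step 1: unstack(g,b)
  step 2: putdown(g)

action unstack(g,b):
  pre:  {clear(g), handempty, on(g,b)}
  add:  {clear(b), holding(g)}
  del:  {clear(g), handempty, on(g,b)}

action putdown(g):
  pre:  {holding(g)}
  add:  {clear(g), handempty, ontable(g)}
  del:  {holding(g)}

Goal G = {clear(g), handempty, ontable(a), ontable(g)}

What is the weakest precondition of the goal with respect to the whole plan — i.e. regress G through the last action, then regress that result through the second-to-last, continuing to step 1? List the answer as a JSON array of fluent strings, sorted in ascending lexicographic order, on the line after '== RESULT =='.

Work backward from the goal:
  through step 2 (putdown(g)): drop {clear(g), handempty, ontable(g)}, keep {ontable(a)}, require {holding(g)}
    → {holding(g), ontable(a)}
  through step 1 (unstack(g,b)): drop {holding(g)}, keep {ontable(a)}, require {clear(g), handempty, on(g,b)}
    → {clear(g), handempty, on(g,b), ontable(a)}

== RESULT ==
["clear(g)", "handempty", "on(g,b)", "ontable(a)"]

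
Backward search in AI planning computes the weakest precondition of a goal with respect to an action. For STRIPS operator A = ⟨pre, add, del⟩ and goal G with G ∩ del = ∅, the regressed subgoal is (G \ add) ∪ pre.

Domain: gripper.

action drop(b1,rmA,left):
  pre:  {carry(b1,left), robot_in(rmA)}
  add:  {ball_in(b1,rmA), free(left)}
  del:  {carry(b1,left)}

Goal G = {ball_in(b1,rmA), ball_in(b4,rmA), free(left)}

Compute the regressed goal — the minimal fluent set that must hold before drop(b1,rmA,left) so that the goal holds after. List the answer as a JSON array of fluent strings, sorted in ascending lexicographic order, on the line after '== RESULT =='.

Regress:
  G ∩ del = {}  (empty — regression defined)
  G \ add = {ball_in(b1,rmA), ball_in(b4,rmA), free(left)} \ {ball_in(b1,rmA), free(left)} = {ball_in(b4,rmA)}
  ∪ pre   = {ball_in(b4,rmA)} ∪ {carry(b1,left), robot_in(rmA)}
          = {ball_in(b4,rmA), carry(b1,left), robot_in(rmA)}

== RESULT ==
["ball_in(b4,rmA)", "carry(b1,left)", "robot_in(rmA)"]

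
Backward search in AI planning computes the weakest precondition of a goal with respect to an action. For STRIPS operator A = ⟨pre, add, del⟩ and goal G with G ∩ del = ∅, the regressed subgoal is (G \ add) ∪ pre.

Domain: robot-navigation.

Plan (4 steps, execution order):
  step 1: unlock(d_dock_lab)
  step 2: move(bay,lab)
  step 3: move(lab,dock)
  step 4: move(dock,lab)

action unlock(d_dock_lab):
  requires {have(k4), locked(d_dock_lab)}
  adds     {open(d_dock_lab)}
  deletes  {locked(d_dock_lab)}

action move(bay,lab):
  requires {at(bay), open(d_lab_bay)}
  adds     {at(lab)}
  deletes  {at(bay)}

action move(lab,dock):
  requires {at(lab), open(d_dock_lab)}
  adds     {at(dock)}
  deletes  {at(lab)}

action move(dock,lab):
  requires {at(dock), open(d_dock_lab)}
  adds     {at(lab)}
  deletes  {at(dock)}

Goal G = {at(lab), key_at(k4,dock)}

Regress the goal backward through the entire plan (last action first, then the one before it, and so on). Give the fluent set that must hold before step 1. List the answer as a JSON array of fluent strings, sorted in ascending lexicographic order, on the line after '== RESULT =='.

Work backward from the goal:
  through step 4 (move(dock,lab)): drop {at(lab)}, keep {key_at(k4,dock)}, require {at(dock), open(d_dock_lab)}
    → {at(dock), key_at(k4,dock), open(d_dock_lab)}
  through step 3 (move(lab,dock)): drop {at(dock)}, keep {key_at(k4,dock), open(d_dock_lab)}, require {at(lab), open(d_dock_lab)}
    → {at(lab), key_at(k4,dock), open(d_dock_lab)}
  through step 2 (move(bay,lab)): drop {at(lab)}, keep {key_at(k4,dock), open(d_dock_lab)}, require {at(bay), open(d_lab_bay)}
    → {at(bay), key_at(k4,dock), open(d_dock_lab), open(d_lab_bay)}
  through step 1 (unlock(d_dock_lab)): drop {open(d_dock_lab)}, keep {at(bay), key_at(k4,dock), open(d_lab_bay)}, require {have(k4), locked(d_dock_lab)}
    → {at(bay), have(k4), key_at(k4,dock), locked(d_dock_lab), open(d_lab_bay)}

== RESULT ==
["at(bay)", "have(k4)", "key_at(k4,dock)", "locked(d_dock_lab)", "open(d_lab_bay)"]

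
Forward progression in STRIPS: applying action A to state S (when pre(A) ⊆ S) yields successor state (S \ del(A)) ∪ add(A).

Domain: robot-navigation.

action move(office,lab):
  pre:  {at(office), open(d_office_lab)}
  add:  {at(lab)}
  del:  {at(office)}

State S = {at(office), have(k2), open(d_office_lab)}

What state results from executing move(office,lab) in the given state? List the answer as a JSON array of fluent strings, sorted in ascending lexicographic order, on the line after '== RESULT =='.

Compute (S \ del) ∪ add:
  pre ⊆ S: {at(office), open(d_office_lab)} ⊆ S  — applicable
  S \ del = {have(k2), open(d_office_lab)}
  ∪ add   = {at(lab), have(k2), open(d_office_lab)}

== RESULT ==
["at(lab)", "have(k2)", "open(d_office_lab)"]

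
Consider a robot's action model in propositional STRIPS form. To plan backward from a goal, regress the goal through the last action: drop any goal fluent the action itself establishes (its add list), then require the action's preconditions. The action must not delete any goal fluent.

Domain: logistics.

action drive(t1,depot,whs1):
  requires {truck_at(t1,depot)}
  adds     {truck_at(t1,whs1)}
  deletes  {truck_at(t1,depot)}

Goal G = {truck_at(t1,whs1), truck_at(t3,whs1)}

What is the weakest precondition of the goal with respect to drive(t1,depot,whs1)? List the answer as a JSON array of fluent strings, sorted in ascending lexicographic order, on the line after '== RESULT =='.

Regress:
  G ∩ del = {}  (empty — regression defined)
  G \ add = {truck_at(t1,whs1), truck_at(t3,whs1)} \ {truck_at(t1,whs1)} = {truck_at(t3,whs1)}
  ∪ pre   = {truck_at(t3,whs1)} ∪ {truck_at(t1,depot)}
          = {truck_at(t1,depot), truck_at(t3,whs1)}

== RESULT ==
["truck_at(t1,depot)", "truck_at(t3,whs1)"]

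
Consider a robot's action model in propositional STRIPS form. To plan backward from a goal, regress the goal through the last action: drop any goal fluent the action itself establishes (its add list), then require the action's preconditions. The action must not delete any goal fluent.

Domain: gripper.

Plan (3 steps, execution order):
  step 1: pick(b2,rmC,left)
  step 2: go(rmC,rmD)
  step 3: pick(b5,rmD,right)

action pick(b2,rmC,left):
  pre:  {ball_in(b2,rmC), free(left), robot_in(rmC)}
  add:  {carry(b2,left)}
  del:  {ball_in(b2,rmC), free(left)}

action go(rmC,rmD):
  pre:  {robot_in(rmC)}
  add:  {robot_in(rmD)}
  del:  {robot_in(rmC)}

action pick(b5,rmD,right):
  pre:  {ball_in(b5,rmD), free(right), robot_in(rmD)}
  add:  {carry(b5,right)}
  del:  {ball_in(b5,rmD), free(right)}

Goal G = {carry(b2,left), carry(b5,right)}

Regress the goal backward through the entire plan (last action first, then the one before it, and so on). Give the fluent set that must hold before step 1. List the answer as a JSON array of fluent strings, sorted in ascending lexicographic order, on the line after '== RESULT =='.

Work backward from the goal:
  through step 3 (pick(b5,rmD,right)): drop {carry(b5,right)}, keep {carry(b2,left)}, require {ball_in(b5,rmD), free(right), robot_in(rmD)}
    → {ball_in(b5,rmD), carry(b2,left), free(right), robot_in(rmD)}
  through step 2 (go(rmC,rmD)): drop {robot_in(rmD)}, keep {ball_in(b5,rmD), carry(b2,left), free(right)}, require {robot_in(rmC)}
    → {ball_in(b5,rmD), carry(b2,left), free(right), robot_in(rmC)}
  through step 1 (pick(b2,rmC,left)): drop {carry(b2,left)}, keep {ball_in(b5,rmD), free(right), robot_in(rmC)}, require {ball_in(b2,rmC), free(left), robot_in(rmC)}
    → {ball_in(b2,rmC), ball_in(b5,rmD), free(left), free(right), robot_in(rmC)}

== RESULT ==
["ball_in(b2,rmC)", "ball_in(b5,rmD)", "free(left)", "free(right)", "robot_in(rmC)"]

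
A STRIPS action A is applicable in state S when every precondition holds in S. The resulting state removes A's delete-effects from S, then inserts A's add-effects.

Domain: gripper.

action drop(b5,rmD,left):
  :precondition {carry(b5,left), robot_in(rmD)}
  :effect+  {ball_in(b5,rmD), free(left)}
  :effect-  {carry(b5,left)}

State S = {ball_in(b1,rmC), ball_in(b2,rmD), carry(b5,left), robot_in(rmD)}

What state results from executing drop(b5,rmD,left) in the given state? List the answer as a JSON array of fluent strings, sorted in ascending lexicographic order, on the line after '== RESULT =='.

Compute (S \ del) ∪ add:
  pre ⊆ S: {carry(b5,left), robot_in(rmD)} ⊆ S  — applicable
  S \ del = {ball_in(b1,rmC), ball_in(b2,rmD), robot_in(rmD)}
  ∪ add   = {ball_in(b1,rmC), ball_in(b2,rmD), ball_in(b5,rmD), free(left), robot_in(rmD)}

== RESULT ==
["ball_in(b1,rmC)", "ball_in(b2,rmD)", "ball_in(b5,rmD)", "free(left)", "robot_in(rmD)"]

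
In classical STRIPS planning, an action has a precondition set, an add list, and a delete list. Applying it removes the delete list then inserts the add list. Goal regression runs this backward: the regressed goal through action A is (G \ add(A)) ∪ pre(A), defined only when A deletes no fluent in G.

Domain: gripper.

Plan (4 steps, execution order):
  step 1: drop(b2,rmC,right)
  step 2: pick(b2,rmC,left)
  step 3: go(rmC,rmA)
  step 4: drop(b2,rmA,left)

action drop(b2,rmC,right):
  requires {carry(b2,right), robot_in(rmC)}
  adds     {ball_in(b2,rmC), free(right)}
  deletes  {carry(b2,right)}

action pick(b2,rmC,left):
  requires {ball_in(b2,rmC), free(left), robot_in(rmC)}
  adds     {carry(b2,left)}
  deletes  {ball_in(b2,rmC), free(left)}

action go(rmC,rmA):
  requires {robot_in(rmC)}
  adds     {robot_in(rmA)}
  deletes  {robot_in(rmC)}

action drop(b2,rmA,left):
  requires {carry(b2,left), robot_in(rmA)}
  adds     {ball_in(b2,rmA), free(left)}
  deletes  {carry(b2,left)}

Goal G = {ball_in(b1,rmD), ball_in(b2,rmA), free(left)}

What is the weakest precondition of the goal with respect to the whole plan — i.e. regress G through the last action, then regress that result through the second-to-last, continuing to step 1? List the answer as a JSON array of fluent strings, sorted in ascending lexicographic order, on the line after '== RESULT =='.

Work backward from the goal:
  through step 4 (drop(b2,rmA,left)): drop {ball_in(b2,rmA), free(left)}, keep {ball_in(b1,rmD)}, require {carry(b2,left), robot_in(rmA)}
    → {ball_in(b1,rmD), carry(b2,left), robot_in(rmA)}
  through step 3 (go(rmC,rmA)): drop {robot_in(rmA)}, keep {ball_in(b1,rmD), carry(b2,left)}, require {robot_in(rmC)}
    → {ball_in(b1,rmD), carry(b2,left), robot_in(rmC)}
  through step 2 (pick(b2,rmC,left)): drop {carry(b2,left)}, keep {ball_in(b1,rmD), robot_in(rmC)}, require {ball_in(b2,rmC), free(left), robot_in(rmC)}
    → {ball_in(b1,rmD), ball_in(b2,rmC), free(left), robot_in(rmC)}
  through step 1 (drop(b2,rmC,right)): drop {ball_in(b2,rmC)}, keep {ball_in(b1,rmD), free(left), robot_in(rmC)}, require {carry(b2,right), robot_in(rmC)}
    → {ball_in(b1,rmD), carry(b2,right), free(left), robot_in(rmC)}

== RESULT ==
["ball_in(b1,rmD)", "carry(b2,right)", "free(left)", "robot_in(rmC)"]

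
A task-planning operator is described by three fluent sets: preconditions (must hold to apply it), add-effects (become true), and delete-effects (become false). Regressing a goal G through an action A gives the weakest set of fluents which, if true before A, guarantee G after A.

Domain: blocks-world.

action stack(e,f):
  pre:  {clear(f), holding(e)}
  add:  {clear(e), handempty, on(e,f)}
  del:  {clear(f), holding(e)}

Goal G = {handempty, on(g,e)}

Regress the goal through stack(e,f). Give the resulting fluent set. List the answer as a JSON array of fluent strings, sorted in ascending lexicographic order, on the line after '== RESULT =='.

Compute (G \ add) ∪ pre:
  G ∩ del = {}  (empty — regression defined)
  G \ add = {handempty, on(g,e)} \ {clear(e), handempty, on(e,f)} = {on(g,e)}
  ∪ pre   = {on(g,e)} ∪ {clear(f), holding(e)}
          = {clear(f), holding(e), on(g,e)}

== RESULT ==
["clear(f)", "holding(e)", "on(g,e)"]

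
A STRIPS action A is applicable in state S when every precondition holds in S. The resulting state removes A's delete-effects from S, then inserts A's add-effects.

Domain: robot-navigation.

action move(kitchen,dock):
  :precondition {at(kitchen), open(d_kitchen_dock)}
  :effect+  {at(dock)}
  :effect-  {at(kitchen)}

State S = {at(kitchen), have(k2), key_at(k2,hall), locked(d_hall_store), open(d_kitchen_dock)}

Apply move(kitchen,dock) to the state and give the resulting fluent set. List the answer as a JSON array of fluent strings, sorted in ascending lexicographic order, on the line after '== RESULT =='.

Progress:
  pre ⊆ S: {at(kitchen), open(d_kitchen_dock)} ⊆ S  — applicable
  S \ del = {have(k2), key_at(k2,hall), locked(d_hall_store), open(d_kitchen_dock)}
  ∪ add   = {at(dock), have(k2), key_at(k2,hall), locked(d_hall_store), open(d_kitchen_dock)}

== RESULT ==
["at(dock)", "have(k2)", "key_at(k2,hall)", "locked(d_hall_store)", "open(d_kitchen_dock)"]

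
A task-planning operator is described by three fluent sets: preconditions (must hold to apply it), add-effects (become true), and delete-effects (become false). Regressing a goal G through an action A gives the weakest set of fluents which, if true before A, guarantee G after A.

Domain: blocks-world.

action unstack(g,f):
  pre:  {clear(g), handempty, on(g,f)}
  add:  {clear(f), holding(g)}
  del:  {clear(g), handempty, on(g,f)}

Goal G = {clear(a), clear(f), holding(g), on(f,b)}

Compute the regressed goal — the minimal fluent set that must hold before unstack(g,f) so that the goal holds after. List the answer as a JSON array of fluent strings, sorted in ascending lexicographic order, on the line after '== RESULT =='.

Compute (G \ add) ∪ pre:
  G ∩ del = {}  (empty — regression defined)
  G \ add = {clear(a), clear(f), holding(g), on(f,b)} \ {clear(f), holding(g)} = {clear(a), on(f,b)}
  ∪ pre   = {clear(a), on(f,b)} ∪ {clear(g), handempty, on(g,f)}
          = {clear(a), clear(g), handempty, on(f,b), on(g,f)}

== RESULT ==
["clear(a)", "clear(g)", "handempty", "on(f,b)", "on(g,f)"]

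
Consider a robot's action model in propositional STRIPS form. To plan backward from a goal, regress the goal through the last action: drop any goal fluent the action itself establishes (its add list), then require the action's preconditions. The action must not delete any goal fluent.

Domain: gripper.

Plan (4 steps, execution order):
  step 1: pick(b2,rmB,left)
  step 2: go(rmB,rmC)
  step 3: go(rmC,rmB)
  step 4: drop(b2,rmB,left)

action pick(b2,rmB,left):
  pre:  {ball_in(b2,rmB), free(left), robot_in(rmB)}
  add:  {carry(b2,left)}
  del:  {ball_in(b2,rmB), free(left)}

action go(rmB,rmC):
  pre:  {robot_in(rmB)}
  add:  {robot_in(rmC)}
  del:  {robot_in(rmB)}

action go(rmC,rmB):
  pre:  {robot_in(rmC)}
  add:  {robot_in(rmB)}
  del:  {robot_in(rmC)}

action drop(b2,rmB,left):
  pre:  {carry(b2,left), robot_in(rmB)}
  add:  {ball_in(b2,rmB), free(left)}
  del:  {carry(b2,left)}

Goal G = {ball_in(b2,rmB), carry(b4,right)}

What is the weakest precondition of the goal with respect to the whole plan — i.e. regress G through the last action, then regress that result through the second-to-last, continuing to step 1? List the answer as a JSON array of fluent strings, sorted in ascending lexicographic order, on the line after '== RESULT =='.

Regress step by step:
  through step 4 (drop(b2,rmB,left)): drop {ball_in(b2,rmB)}, keep {carry(b4,right)}, require {carry(b2,left), robot_in(rmB)}
    → {carry(b2,left), carry(b4,right), robot_in(rmB)}
  through step 3 (go(rmC,rmB)): drop {robot_in(rmB)}, keep {carry(b2,left), carry(b4,right)}, require {robot_in(rmC)}
    → {carry(b2,left), carry(b4,right), robot_in(rmC)}
  through step 2 (go(rmB,rmC)): drop {robot_in(rmC)}, keep {carry(b2,left), carry(b4,right)}, require {robot_in(rmB)}
    → {carry(b2,left), carry(b4,right), robot_in(rmB)}
  through step 1 (pick(b2,rmB,left)): drop {carry(b2,left)}, keep {carry(b4,right), robot_in(rmB)}, require {ball_in(b2,rmB), free(left), robot_in(rmB)}
    → {ball_in(b2,rmB), carry(b4,right), free(left), robot_in(rmB)}

== RESULT ==
["ball_in(b2,rmB)", "carry(b4,right)", "free(left)", "robot_in(rmB)"]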